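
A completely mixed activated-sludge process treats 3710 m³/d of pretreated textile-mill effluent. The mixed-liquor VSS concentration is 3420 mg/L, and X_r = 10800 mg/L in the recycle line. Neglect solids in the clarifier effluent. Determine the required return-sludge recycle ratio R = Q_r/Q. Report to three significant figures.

Solids balance on the clarifier gives (1+R)X = R·X_r, so R = X/(X_r − X) = 3420 / (10800 − 3420) = 0.4634.

R ≈ 0.463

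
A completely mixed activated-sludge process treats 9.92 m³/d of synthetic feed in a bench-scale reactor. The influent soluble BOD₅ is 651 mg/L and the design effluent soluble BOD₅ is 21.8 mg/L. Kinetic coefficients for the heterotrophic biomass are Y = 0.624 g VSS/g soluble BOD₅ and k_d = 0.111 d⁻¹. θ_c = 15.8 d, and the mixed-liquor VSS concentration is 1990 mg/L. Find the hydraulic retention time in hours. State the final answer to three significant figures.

Steady-state biomass mass balance: V·X·(1 + k_d·θ_c) = Y·Q·(S₀ − S)·θ_c, so V = 0.624 × 9.92 × (651 − 21.8) × 15.8 / [1990 × (1 + 0.111 × 15.8)] = 6.15×10^4 / 5480 = 11.23 m³.
HRT = V/Q = 11.23 m³ / 9.92 m³·d⁻¹ = 1.132 d × 24 = 27.17 h.

τ ≈ 27.2 h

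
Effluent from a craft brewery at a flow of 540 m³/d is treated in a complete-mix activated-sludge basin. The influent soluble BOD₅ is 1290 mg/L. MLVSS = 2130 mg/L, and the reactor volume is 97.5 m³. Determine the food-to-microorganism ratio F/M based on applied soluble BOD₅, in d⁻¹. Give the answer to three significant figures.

F/M = applied load / biomass = Q·S₀/(V·X) = 540 × 1290 / (97.50 × 2130) = 3.354 d⁻¹.

F/M ≈ 3.35 d⁻¹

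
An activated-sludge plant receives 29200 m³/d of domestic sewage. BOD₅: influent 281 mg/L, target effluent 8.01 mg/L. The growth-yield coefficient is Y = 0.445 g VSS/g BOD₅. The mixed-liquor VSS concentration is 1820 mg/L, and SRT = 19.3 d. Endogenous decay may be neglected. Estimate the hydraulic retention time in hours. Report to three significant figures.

With k_d = 0 the design equation reduces to V = Y Q (S₀−S) θ_c / X = 0.445 × 29200 × (281 − 8.01) × 19.3 / 1820 = 37616 m³.
Hydraulic retention time τ = V/Q = 37616 / 29200 = 1.288 d = 30.92 h.

τ ≈ 30.9 h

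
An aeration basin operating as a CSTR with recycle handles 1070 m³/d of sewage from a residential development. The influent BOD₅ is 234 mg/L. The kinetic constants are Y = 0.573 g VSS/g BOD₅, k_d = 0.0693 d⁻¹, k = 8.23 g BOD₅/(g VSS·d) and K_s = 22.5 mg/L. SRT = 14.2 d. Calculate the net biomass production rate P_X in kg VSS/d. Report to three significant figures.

P_X ≈ 72.1 kg VSS/d

For a completely mixed reactor with recycle the Lawrence–McCarty relation gives S = K_s·(1 + k_d·θ_c) / [θ_c·(Y·k − k_d) − 1] = 22.5 × (1 + 0.0693 × 14.2) / [14.2 × (0.573 × 8.23 − 0.0693) − 1] = 44.64 / 64.98 = 0.6870 mg/L.
Y_obs = Y / (1 + k_d θ_c) = 0.573 / (1 + 0.0693 × 14.2) = 0.573 / 1.984 = 0.2888.
Substrate removed = Q·(S₀ − S) = 1070 m³/d × (234 − 0.687) g/m³ = 2.5×10^5 g/d = 249.6 kg/d.
Net biomass production P_X = Y_obs × Q·(S₀ − S) = 0.2888 × 249.6 = 72.10 kg VSS/d.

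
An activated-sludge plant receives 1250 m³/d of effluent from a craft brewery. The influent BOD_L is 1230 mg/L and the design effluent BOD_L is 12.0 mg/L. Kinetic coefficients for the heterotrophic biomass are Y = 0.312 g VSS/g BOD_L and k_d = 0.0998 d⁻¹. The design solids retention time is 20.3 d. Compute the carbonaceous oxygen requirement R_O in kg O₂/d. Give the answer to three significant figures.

Y_obs = Y / (1 + k_d θ_c) = 0.312 / (1 + 0.0998 × 20.3) = 0.312 / 3.026 = 0.1031.
Substrate removed = Q·(S₀ − S) = 1250 m³/d × (1230 − 12.0) g/m³ = 1.52×10^6 g/d = 1522 kg/d.
P_X = Y_obs·Q·(S₀ − S) = 0.1031 × 1522 = 157.0 kg VSS/d.
R_O = Q·ΔS − 1.42 P_X = 1522 − 222.9 = 1300 kg O₂/d.

R_O ≈ 1300 kg O₂/d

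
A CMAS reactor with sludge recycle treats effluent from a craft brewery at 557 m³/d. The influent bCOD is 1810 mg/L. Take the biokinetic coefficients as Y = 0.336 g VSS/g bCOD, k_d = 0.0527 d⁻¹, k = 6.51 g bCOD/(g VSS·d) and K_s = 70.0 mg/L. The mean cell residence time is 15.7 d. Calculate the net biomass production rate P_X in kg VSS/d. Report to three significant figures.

For a completely mixed reactor with recycle the Lawrence–McCarty relation gives S = K_s·(1 + k_d·θ_c) / [θ_c·(Y·k − k_d) − 1] = 70.0 × (1 + 0.0527 × 15.7) / [15.7 × (0.336 × 6.51 − 0.0527) − 1] = 127.9 / 32.51 = 3.934 mg/L.
Correct the yield for decay: Y_obs = Y/(1 + k_d θ_c) = 0.336 / (1 + 0.0527 × 15.7) = 0.336 / 1.827 = 0.1839.
Substrate removed = Q·(S₀ − S) = 557 m³/d × (1810 − 3.93) g/m³ = 1.01×10^6 g/d = 1006 kg/d.
Net biomass production P_X = Y_obs × Q·(S₀ − S) = 0.1839 × 1006 = 185.0 kg VSS/d.

P_X ≈ 185 kg VSS/d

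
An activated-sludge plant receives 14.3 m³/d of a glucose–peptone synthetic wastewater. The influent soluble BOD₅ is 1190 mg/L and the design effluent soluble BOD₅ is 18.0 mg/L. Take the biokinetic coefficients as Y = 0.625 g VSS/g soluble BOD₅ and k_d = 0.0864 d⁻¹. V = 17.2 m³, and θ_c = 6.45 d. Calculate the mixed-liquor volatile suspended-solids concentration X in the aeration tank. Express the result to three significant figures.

X = Y·Q·ΔS·θ_c / [V·(1 + k_d θ_c)] = 0.625 × 14.3 × (1190 − 18.0) × 6.45 / [17.2 × (1 + 0.0864 × 6.45)] = 2522 mg/L.

X ≈ 2520 mg/L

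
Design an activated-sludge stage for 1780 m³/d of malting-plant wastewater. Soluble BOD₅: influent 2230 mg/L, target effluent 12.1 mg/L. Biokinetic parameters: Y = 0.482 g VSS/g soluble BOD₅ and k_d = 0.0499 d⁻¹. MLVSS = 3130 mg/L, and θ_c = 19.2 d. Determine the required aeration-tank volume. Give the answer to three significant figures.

V ≈ 5960 m³

Steady-state biomass mass balance: V·X·(1 + k_d·θ_c) = Y·Q·(S₀ − S)·θ_c, so V = 0.482 × 1780 × (2230 − 12.1) × 19.2 / [3130 × (1 + 0.0499 × 19.2)] = 3.65×10^7 / 6129 = 5961 m³.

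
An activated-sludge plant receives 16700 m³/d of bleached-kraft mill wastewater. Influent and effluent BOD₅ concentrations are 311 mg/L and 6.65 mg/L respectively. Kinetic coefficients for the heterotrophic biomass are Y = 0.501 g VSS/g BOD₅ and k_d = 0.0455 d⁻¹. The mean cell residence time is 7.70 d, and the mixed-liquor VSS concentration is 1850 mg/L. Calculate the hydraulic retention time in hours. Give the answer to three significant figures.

τ ≈ 11.3 h

Steady-state biomass mass balance: V·X·(1 + k_d·θ_c) = Y·Q·(S₀ − S)·θ_c, so V = 0.501 × 16700 × (311 − 6.65) × 7.70 / [1850 × (1 + 0.0455 × 7.70)] = 1.96×10^7 / 2498 = 7849 m³.
HRT = V/Q = 7849 m³ / 16700 m³·d⁻¹ = 0.4700 d × 24 = 11.28 h.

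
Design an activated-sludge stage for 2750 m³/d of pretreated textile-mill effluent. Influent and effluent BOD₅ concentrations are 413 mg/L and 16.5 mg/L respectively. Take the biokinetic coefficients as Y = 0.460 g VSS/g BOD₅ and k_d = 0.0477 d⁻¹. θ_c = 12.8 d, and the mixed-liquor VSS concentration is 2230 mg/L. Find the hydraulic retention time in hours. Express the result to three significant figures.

Steady-state biomass mass balance: V·X·(1 + k_d·θ_c) = Y·Q·(S₀ − S)·θ_c, so V = 0.460 × 2750 × (413 − 16.5) × 12.8 / [2230 × (1 + 0.0477 × 12.8)] = 6.42×10^6 / 3592 = 1788 m³.
τ = V/Q = 1788/2750 = 0.6500 d, or 15.60 h.

τ ≈ 15.6 h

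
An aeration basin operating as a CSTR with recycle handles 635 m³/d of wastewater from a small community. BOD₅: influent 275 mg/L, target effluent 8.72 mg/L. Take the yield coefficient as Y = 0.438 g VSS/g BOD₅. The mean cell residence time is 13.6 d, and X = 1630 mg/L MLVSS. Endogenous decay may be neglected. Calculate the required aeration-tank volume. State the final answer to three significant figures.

V ≈ 618 m³

With k_d = 0 the design equation reduces to V = Y Q (S₀−S) θ_c / X = 0.438 × 635 × (275 − 8.72) × 13.6 / 1630 = 617.9 m³.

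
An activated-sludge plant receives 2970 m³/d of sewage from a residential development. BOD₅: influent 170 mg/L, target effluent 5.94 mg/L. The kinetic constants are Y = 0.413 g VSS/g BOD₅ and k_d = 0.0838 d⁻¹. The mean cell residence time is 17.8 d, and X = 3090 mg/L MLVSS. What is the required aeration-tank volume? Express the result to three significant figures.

Steady-state biomass mass balance: V·X·(1 + k_d·θ_c) = Y·Q·(S₀ − S)·θ_c, so V = 0.413 × 2970 × (170 − 5.94) × 17.8 / [3090 × (1 + 0.0838 × 17.8)] = 3.58×10^6 / 7699 = 465.2 m³.

V ≈ 465 m³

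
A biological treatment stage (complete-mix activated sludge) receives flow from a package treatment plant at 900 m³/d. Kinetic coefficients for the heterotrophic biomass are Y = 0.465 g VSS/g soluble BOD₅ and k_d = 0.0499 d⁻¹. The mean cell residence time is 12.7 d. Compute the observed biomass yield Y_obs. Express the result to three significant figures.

Y_obs ≈ 0.285 g VSS/g soluble BOD₅

Correct the yield for decay: Y_obs = Y/(1 + k_d θ_c) = 0.465 / (1 + 0.0499 × 12.7) = 0.465 / 1.634 = 0.2846.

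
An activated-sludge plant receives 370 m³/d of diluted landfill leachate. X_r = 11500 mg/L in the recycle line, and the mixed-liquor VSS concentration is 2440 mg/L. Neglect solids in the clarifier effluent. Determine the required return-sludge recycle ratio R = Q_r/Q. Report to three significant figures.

R = Q_r/Q = X/(X_r − X) = 2440 / (11500 − 2440) = 0.2693.

R ≈ 0.269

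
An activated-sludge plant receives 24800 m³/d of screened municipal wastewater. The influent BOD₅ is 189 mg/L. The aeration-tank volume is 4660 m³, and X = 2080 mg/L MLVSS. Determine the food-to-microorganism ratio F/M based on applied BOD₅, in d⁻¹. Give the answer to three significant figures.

F/M ≈ 0.484 d⁻¹

Food-to-microorganism ratio F/M = Q S₀ / (V X) = 24800 × 189 / (4660 × 2080) = 0.4836 d⁻¹.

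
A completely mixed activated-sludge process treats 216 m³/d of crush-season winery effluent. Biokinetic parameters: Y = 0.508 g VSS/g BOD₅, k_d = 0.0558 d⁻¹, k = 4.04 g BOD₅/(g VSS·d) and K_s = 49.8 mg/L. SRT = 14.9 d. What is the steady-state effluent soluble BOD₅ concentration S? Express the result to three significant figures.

S ≈ 3.17 mg/L

From the Monod/SRT balance for a CMAS, S = K_s·(1+k_d θ_c)/[θ_c·(Y k − k_d) − 1] = 49.8 × (1 + 0.0558 × 14.9) / [14.9 × (0.508 × 4.04 − 0.0558) − 1] = 91.20 / 28.75 = 3.173 mg/L.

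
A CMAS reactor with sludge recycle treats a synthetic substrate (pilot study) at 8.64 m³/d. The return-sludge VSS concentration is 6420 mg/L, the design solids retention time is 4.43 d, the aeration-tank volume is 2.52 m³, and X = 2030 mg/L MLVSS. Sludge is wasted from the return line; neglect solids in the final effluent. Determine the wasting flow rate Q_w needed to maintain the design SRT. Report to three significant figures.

Q_w ≈ 0.180 m³/d

Wasting from the return line (neglecting effluent solids): Q_w = V·X / (θ_c·X_r) = 2.520 × 2030 / (4.43 × 6420) = 0.1799 m³/d.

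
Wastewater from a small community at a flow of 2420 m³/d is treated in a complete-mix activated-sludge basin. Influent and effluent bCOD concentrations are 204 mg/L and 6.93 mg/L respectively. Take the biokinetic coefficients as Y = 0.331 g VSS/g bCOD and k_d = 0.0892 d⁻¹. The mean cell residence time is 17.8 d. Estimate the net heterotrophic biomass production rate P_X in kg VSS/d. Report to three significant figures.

P_X ≈ 61.0 kg VSS/d

Correct the yield for decay: Y_obs = Y/(1 + k_d θ_c) = 0.331 / (1 + 0.0892 × 17.8) = 0.331 / 2.588 = 0.1279.
Substrate removed = Q·(S₀ − S) = 2420 m³/d × (204 − 6.93) g/m³ = 4.77×10^5 g/d = 476.9 kg/d.
Biomass produced: P_X = Y_obs·Q·ΔS = 0.1279 × 476.9 ≈ 61.00 kg VSS/d.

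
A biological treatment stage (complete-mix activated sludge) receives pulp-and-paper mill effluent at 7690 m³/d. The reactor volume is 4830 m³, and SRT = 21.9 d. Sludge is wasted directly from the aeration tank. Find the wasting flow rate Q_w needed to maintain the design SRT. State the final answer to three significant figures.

Wasting from the aeration tank: Q_w = V / θ_c = 4830 / 21.9 = 220.5 m³/d.

Q_w ≈ 221 m³/d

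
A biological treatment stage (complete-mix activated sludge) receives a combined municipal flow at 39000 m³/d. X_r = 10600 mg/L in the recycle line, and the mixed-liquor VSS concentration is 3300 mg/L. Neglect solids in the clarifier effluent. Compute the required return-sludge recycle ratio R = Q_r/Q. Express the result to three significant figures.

R ≈ 0.452

R = Q_r/Q = X/(X_r − X) = 3300 / (10600 − 3300) = 0.4521.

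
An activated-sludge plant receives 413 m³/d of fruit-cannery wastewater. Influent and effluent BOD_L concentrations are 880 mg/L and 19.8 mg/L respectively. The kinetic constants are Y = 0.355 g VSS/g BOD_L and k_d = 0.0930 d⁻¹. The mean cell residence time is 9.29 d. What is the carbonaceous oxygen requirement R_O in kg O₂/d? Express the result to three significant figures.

R_O ≈ 259 kg O₂/d

Observed yield with endogenous decay: Y_obs = Y / (1 + k_d·θ_c) = 0.355 / (1 + 0.0930 × 9.29) = 0.355 / 1.864 = 0.1905 g VSS/g BOD_L.
ΔS = 880 − 19.8 = 860.2 mg/L, so the substrate removal rate is 413 × 860.2/1000 = 355.3 kg BOD_L/d.
Net sludge production P_X = 0.1905 × 355.3 = 67.66 kg VSS/d.
R_O = Q·ΔS − 1.42 P_X = 355.3 − 96.08 = 259.2 kg O₂/d.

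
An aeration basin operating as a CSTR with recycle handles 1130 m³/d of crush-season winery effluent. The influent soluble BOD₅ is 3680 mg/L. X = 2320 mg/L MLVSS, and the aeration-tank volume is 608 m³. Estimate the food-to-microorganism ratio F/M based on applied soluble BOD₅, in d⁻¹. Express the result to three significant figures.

F/M ≈ 2.95 d⁻¹

Food-to-microorganism ratio F/M = Q S₀ / (V X) = 1130 × 3680 / (608.0 × 2320) = 2.948 d⁻¹.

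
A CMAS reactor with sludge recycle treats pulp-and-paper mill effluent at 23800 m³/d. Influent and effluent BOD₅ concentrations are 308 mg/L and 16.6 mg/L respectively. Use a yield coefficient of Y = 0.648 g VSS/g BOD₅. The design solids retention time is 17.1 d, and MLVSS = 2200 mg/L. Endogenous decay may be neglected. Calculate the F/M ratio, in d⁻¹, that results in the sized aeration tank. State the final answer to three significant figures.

V·X = Y·Q·ΔS·θ_c gives V = 0.648 × 23800 × (308 − 16.6) × 17.1 / 2200 = 34931 m³.
F/M = Q·S₀ / (V·X) = 23800 × 308 / (34931 × 2200) = 0.09539 g BOD₅·(g VSS·d)⁻¹.

F/M ≈ 0.0954 d⁻¹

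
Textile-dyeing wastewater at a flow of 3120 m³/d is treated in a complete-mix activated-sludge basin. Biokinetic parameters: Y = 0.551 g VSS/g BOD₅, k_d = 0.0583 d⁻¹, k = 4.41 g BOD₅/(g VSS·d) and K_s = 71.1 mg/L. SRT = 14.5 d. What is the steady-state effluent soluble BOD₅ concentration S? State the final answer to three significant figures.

Effluent substrate depends only on kinetics and SRT: S = K_s(1 + k_d θ_c) / [θ_c(Yk − k_d) − 1] = 71.1 × (1 + 0.0583 × 14.5) / [14.5 × (0.551 × 4.41 − 0.0583) − 1] = 131.2 / 33.39 = 3.930 mg/L.

S ≈ 3.93 mg/L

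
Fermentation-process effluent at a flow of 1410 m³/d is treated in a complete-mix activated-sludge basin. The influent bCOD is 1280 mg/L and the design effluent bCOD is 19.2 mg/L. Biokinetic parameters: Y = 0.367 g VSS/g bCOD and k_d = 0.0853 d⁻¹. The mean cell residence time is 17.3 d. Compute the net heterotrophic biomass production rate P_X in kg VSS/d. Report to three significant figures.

P_X ≈ 264 kg VSS/d

Y_obs = Y / (1 + k_d θ_c) = 0.367 / (1 + 0.0853 × 17.3) = 0.367 / 2.476 = 0.1482.
Q·(S₀ − S) = 1410 × (1280 − 19.2) × 10⁻³ = 1778 kg/d removed.
P_X = Y_obs · Q(S₀ − S) = 0.1482 × 1778 = 263.5 kg VSS/d.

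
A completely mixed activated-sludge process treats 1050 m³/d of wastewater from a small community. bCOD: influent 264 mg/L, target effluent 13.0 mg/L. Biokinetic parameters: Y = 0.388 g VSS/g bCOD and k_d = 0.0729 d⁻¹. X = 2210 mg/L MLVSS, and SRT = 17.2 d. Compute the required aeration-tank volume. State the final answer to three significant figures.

V ≈ 353 m³

From the SRT design equation V = Y Q (S₀−S) θ_c / [X (1 + k_d θ_c)] = 0.388 × 1050 × (264 − 13.0) × 17.2 / [2210 × (1 + 0.0729 × 17.2)] = 1.76×10^6 / 4981 = 353.1 m³.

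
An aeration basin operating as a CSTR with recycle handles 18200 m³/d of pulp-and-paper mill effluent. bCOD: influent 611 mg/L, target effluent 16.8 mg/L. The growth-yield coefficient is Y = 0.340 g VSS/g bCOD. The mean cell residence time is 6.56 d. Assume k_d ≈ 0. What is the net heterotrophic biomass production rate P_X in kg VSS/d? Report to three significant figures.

Since k_d ≈ 0, Y_obs = Y = 0.340 g VSS/g bCOD.
ΔS = 611 − 16.8 = 594.2 mg/L, so the substrate removal rate is 18200 × 594.2/1000 = 10814 kg bCOD/d.
Net biomass production P_X = Y_obs × Q·(S₀ − S) = 0.3400 × 10814 = 3677 kg VSS/d.

P_X ≈ 3680 kg VSS/d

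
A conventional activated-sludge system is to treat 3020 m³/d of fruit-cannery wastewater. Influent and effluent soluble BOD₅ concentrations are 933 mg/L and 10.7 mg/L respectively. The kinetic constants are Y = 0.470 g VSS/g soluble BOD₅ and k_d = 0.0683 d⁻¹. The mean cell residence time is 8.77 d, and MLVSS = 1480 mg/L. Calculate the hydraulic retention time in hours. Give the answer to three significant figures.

Steady-state biomass mass balance: V·X·(1 + k_d·θ_c) = Y·Q·(S₀ − S)·θ_c, so V = 0.470 × 3020 × (933 − 10.7) × 8.77 / [1480 × (1 + 0.0683 × 8.77)] = 1.15×10^7 / 2367 = 4851 m³.
τ = V/Q = 4851/3020 = 1.606 d, or 38.55 h.

τ ≈ 38.6 h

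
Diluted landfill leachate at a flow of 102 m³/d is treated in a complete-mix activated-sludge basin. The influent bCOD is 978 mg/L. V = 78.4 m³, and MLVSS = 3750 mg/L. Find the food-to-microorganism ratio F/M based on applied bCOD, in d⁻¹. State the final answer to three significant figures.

Food-to-microorganism ratio F/M = Q S₀ / (V X) = 102 × 978 / (78.40 × 3750) = 0.3393 d⁻¹.

F/M ≈ 0.339 d⁻¹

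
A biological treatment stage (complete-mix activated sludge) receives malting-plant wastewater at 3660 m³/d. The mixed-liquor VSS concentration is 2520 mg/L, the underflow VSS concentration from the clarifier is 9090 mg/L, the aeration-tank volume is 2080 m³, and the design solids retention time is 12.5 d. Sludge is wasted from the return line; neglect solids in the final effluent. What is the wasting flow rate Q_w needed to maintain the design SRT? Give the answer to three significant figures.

Q_w ≈ 46.1 m³/d

Wasting from the return line (neglecting effluent solids): Q_w = V·X / (θ_c·X_r) = 2080 × 2520 / (12.5 × 9090) = 46.13 m³/d.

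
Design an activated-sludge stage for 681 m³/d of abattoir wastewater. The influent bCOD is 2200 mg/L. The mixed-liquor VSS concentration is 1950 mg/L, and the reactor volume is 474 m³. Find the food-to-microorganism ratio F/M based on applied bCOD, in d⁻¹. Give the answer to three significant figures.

F/M ≈ 1.62 d⁻¹

F/M = applied load / biomass = Q·S₀/(V·X) = 681 × 2200 / (474.0 × 1950) = 1.621 d⁻¹.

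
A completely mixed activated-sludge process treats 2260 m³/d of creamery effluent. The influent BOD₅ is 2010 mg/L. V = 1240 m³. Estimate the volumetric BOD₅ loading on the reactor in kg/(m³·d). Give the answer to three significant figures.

Volumetric loading L_v = Q·S₀ / V = 2260 × 2010 g/m³ / 1240 m³ = 3663 g/(m³·d) = 3.663 kg BOD₅/(m³·d).

L_v ≈ 3.66 kg BOD₅/(m³·d)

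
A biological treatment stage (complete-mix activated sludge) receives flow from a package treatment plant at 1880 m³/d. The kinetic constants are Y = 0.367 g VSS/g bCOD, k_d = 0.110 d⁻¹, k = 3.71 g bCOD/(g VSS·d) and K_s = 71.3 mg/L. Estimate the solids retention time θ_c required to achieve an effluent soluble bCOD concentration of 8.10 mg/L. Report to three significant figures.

From 1/θ_c = Y·k·S/(K_s + S) − k_d: Y·k·S/(K_s+S) = 0.367 × 3.71 × 8.10 / (71.3 + 8.10) = 0.1389 d⁻¹.
Then 1/θ_c = μ − k_d = 0.1389 − 0.110 = 0.02890 d⁻¹, giving θ_c = 34.60 d.

θ_c ≈ 34.6 d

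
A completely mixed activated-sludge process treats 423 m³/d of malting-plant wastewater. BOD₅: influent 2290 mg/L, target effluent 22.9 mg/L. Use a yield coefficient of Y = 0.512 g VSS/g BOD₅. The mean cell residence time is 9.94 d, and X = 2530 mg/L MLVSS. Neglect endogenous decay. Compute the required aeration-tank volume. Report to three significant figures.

With k_d = 0 the design equation reduces to V = Y Q (S₀−S) θ_c / X = 0.512 × 423 × (2290 − 22.9) × 9.94 / 2530 = 1929 m³.

V ≈ 1930 m³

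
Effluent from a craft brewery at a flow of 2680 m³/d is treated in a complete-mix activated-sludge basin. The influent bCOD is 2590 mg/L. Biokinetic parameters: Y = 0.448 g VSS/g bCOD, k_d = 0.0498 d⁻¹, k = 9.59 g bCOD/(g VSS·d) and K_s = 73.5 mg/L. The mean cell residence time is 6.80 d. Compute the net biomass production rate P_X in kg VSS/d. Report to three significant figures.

Effluent substrate depends only on kinetics and SRT: S = K_s(1 + k_d θ_c) / [θ_c(Yk − k_d) − 1] = 73.5 × (1 + 0.0498 × 6.80) / [6.80 × (0.448 × 9.59 − 0.0498) − 1] = 98.39 / 27.88 = 3.530 mg/L.
Correct the yield for decay: Y_obs = Y/(1 + k_d θ_c) = 0.448 / (1 + 0.0498 × 6.80) = 0.448 / 1.339 = 0.3347.
Substrate removed = Q·(S₀ − S) = 2680 m³/d × (2590 − 3.53) g/m³ = 6.93×10^6 g/d = 6932 kg/d.
Net biomass production P_X = Y_obs × Q·(S₀ − S) = 0.3347 × 6932 = 2320 kg VSS/d.

P_X ≈ 2320 kg VSS/d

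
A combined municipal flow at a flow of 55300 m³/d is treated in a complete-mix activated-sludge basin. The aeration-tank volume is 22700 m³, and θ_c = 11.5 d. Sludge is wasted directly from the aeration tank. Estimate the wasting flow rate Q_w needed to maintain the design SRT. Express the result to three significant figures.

For wasting at MLVSS concentration, Q_w = V/θ_c = 22700/11.5 = 1974 m³/d.

Q_w ≈ 1970 m³/d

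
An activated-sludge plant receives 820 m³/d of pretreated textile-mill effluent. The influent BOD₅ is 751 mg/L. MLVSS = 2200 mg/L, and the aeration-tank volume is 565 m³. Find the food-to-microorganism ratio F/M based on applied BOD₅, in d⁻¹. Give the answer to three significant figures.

F/M ≈ 0.495 d⁻¹

Food-to-microorganism ratio F/M = Q S₀ / (V X) = 820 × 751 / (565.0 × 2200) = 0.4954 d⁻¹.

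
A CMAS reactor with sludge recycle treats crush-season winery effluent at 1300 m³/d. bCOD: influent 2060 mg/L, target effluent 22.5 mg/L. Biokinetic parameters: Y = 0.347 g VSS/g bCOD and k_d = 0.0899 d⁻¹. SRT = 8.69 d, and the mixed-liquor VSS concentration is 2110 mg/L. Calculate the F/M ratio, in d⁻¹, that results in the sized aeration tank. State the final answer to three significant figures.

F/M ≈ 0.597 d⁻¹

Steady-state biomass mass balance: V·X·(1 + k_d·θ_c) = Y·Q·(S₀ − S)·θ_c, so V = 0.347 × 1300 × (2060 − 22.5) × 8.69 / [2110 × (1 + 0.0899 × 8.69)] = 7.99×10^6 / 3758 = 2125 m³.
F/M = applied load / biomass = Q·S₀/(V·X) = 1300 × 2060 / (2125 × 2110) = 0.5972 d⁻¹.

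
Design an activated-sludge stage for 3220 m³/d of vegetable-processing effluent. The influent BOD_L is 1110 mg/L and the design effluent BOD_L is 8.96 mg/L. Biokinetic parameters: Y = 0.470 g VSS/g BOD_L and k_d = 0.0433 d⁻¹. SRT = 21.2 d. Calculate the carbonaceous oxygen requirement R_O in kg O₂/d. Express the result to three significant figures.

R_O ≈ 2310 kg O₂/d

The observed yield is Y_obs = Y/(1 + k_d·θ_c) = 0.470 / (1 + 0.0433 × 21.2) = 0.470 / 1.918 = 0.2451 g VSS per g BOD_L removed.
ΔS = 1110 − 8.96 = 1101 mg/L, so the substrate removal rate is 3220 × 1101/1000 = 3545 kg BOD_L/d.
P_X = Y_obs·Q·(S₀ − S) = 0.2451 × 3545 = 868.8 kg VSS/d.
Carbonaceous O₂ demand = substrate oxidised − cell-mass equivalent = 3545 − 1.42 × 868.8 = 2312 kg O₂/d.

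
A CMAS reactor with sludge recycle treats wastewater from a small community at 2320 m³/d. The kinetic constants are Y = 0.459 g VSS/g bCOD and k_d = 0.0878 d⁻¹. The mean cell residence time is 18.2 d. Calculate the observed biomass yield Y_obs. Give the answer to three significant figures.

Y_obs ≈ 0.177 g VSS/g bCOD

Y_obs = Y / (1 + k_d θ_c) = 0.459 / (1 + 0.0878 × 18.2) = 0.459 / 2.598 = 0.1767.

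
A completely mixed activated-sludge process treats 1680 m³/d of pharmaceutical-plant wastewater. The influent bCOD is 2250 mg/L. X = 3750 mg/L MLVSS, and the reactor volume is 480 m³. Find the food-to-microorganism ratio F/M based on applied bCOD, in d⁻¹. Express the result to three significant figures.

Food-to-microorganism ratio F/M = Q S₀ / (V X) = 1680 × 2250 / (480.0 × 3750) = 2.100 d⁻¹.

F/M ≈ 2.10 d⁻¹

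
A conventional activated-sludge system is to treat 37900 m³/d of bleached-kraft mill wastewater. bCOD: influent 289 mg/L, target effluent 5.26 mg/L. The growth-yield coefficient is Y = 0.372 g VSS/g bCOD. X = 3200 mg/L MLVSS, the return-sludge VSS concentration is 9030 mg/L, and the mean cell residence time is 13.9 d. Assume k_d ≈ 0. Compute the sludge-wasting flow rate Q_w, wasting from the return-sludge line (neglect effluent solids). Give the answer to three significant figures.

Q_w ≈ 443 m³/d

Biomass mass balance (decay neglected): V·X = Y·Q·(S₀ − S)·θ_c, so V = 0.372 × 37900 × (289 − 5.26) × 13.9 / 3200 = 17377 m³.
Wasting from the return line (neglecting effluent solids): Q_w = V·X / (θ_c·X_r) = 17377 × 3200 / (13.9 × 9030) = 443.0 m³/d.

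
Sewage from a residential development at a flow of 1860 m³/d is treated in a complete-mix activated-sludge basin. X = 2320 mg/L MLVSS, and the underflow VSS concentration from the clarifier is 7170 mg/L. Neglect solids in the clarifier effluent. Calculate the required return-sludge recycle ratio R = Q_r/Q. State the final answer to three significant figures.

R = Q_r/Q = X/(X_r − X) = 2320 / (7170 − 2320) = 0.4784.

R ≈ 0.478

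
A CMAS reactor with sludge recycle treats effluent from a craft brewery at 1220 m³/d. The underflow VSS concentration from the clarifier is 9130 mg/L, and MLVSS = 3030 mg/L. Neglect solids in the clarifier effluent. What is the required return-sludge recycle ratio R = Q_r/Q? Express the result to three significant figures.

R ≈ 0.497

Mass balance around the secondary clarifier (neglecting effluent solids): R = X / (X_r − X) = 3030 / (9130 − 3030) = 0.4967.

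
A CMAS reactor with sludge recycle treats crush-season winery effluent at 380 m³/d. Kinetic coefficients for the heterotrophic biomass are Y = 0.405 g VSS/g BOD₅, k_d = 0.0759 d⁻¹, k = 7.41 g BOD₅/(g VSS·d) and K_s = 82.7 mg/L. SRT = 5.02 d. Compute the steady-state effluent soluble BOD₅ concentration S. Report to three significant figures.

Effluent substrate depends only on kinetics and SRT: S = K_s(1 + k_d θ_c) / [θ_c(Yk − k_d) − 1] = 82.7 × (1 + 0.0759 × 5.02) / [5.02 × (0.405 × 7.41 − 0.0759) − 1] = 114.2 / 13.68 = 8.346 mg/L.

S ≈ 8.35 mg/L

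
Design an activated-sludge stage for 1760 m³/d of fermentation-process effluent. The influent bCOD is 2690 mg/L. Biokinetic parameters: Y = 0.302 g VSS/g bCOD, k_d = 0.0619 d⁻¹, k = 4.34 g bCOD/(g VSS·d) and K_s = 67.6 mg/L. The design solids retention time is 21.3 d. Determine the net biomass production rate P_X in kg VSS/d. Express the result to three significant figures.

For a completely mixed reactor with recycle the Lawrence–McCarty relation gives S = K_s·(1 + k_d·θ_c) / [θ_c·(Y·k − k_d) − 1] = 67.6 × (1 + 0.0619 × 21.3) / [21.3 × (0.302 × 4.34 − 0.0619) − 1] = 156.7 / 25.60 = 6.122 mg/L.
Y_obs = Y / (1 + k_d θ_c) = 0.302 / (1 + 0.0619 × 21.3) = 0.302 / 2.318 = 0.1303.
Substrate removed = Q·(S₀ − S) = 1760 m³/d × (2690 − 6.12) g/m³ = 4.72×10^6 g/d = 4724 kg/d.
P_X = Y_obs · Q(S₀ − S) = 0.1303 × 4724 = 615.3 kg VSS/d.

P_X ≈ 615 kg VSS/d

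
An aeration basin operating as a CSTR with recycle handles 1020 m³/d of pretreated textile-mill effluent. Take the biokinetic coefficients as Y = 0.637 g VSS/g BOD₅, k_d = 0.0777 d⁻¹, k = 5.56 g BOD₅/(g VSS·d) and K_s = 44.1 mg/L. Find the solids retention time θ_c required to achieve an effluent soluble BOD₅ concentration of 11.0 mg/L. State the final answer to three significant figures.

θ_c ≈ 1.59 d

Specific growth rate at S = 11.0 mg/L: μ = YkS/(K_s+S) = 0.637·5.56·11.0/(44.1+11.0) = 0.7071 d⁻¹.
Then 1/θ_c = μ − k_d = 0.7071 − 0.0777 = 0.6294 d⁻¹, giving θ_c = 1.589 d.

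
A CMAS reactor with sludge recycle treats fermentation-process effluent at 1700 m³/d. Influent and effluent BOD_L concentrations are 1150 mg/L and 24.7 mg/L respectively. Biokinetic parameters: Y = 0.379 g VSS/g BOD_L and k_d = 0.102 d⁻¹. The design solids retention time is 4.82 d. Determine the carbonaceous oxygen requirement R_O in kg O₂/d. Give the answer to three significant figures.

R_O ≈ 1220 kg O₂/d

Correct the yield for decay: Y_obs = Y/(1 + k_d θ_c) = 0.379 / (1 + 0.102 × 4.82) = 0.379 / 1.492 = 0.2541.
ΔS = 1150 − 24.7 = 1125 mg/L, so the substrate removal rate is 1700 × 1125/1000 = 1913 kg BOD_L/d.
P_X = Y_obs·Q·(S₀ − S) = 0.2541 × 1913 = 486.1 kg VSS/d.
R_O = Q·(S₀ − S) − 1.42·P_X = 1913 − 1.42 × 486.1 = 1223 kg O₂/d.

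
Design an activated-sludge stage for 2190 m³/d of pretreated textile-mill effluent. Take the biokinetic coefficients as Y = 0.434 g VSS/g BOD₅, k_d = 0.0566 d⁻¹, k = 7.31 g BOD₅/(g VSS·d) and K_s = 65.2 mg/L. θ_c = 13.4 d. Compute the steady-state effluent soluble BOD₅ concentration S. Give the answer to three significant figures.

For a completely mixed reactor with recycle the Lawrence–McCarty relation gives S = K_s·(1 + k_d·θ_c) / [θ_c·(Y·k − k_d) − 1] = 65.2 × (1 + 0.0566 × 13.4) / [13.4 × (0.434 × 7.31 − 0.0566) − 1] = 114.7 / 40.75 = 2.813 mg/L.

S ≈ 2.81 mg/L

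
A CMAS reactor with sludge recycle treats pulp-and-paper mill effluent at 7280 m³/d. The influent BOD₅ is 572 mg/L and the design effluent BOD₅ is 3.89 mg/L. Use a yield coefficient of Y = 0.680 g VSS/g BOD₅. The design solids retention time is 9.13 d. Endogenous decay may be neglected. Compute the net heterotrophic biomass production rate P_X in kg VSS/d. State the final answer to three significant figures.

No decay correction is needed, so Y_obs = Y = 0.680.
Substrate removed = Q·(S₀ − S) = 7280 m³/d × (572 − 3.89) g/m³ = 4.14×10^6 g/d = 4136 kg/d.
P_X = Y_obs · Q(S₀ − S) = 0.6800 × 4136 = 2812 kg VSS/d.

P_X ≈ 2810 kg VSS/d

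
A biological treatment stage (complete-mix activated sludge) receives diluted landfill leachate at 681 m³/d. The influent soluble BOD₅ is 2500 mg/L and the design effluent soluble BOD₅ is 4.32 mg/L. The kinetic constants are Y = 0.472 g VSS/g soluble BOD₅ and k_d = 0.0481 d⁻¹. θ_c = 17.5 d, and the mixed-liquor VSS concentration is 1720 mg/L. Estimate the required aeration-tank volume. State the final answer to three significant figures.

Rearranging the biomass balance for a CMAS with decay, V = Y·Q·ΔS·θ_c / [X·(1+k_d θ_c)] = 0.472 × 681 × (2500 − 4.32) × 17.5 / [1720 × (1 + 0.0481 × 17.5)] = 1.4×10^7 / 3168 = 4432 m³.

V ≈ 4430 m³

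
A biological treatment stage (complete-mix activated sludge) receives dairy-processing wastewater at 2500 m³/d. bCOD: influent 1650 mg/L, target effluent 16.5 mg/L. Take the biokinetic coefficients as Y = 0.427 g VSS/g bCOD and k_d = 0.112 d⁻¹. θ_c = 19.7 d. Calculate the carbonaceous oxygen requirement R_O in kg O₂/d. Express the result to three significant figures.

The observed yield is Y_obs = Y/(1 + k_d·θ_c) = 0.427 / (1 + 0.112 × 19.7) = 0.427 / 3.206 = 0.1332 g VSS per g bCOD removed.
Q·(S₀ − S) = 2500 × (1650 − 16.5) × 10⁻³ = 4084 kg/d removed.
P_X = Y_obs·Q·(S₀ − S) = 0.1332 × 4084 = 543.8 kg VSS/d.
R_O = Q·(S₀ − S) − 1.42·P_X = 4084 − 1.42 × 543.8 = 3312 kg O₂/d.

R_O ≈ 3310 kg O₂/d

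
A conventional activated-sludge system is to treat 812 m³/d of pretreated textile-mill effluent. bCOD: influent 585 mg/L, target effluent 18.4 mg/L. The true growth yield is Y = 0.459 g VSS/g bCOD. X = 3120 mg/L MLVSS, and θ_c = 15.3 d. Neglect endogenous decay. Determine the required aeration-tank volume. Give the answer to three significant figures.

V ≈ 1040 m³

Biomass mass balance (decay neglected): V·X = Y·Q·(S₀ − S)·θ_c, so V = 0.459 × 812 × (585 − 18.4) × 15.3 / 3120 = 1036 m³.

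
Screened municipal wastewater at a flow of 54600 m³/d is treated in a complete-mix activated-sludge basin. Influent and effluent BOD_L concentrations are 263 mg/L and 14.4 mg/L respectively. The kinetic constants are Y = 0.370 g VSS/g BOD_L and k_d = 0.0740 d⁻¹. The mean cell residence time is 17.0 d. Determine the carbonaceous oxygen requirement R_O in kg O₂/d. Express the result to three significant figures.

R_O ≈ 10400 kg O₂/d

Correct the yield for decay: Y_obs = Y/(1 + k_d θ_c) = 0.370 / (1 + 0.0740 × 17.0) = 0.370 / 2.258 = 0.1639.
Substrate removed = Q·(S₀ − S) = 54600 m³/d × (263 − 14.4) g/m³ = 1.36×10^7 g/d = 13574 kg/d.
Net sludge production P_X = 0.1639 × 13574 = 2224 kg VSS/d.
Carbonaceous O₂ demand = substrate oxidised − cell-mass equivalent = 13574 − 1.42 × 2224 = 10415 kg O₂/d.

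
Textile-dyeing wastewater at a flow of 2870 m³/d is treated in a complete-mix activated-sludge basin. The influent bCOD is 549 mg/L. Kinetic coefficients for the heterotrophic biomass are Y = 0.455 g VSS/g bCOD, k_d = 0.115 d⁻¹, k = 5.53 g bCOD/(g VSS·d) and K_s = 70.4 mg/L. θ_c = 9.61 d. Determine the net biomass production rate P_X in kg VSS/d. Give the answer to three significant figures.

P_X ≈ 336 kg VSS/d

For a completely mixed reactor with recycle the Lawrence–McCarty relation gives S = K_s·(1 + k_d·θ_c) / [θ_c·(Y·k − k_d) − 1] = 70.4 × (1 + 0.115 × 9.61) / [9.61 × (0.455 × 5.53 − 0.115) − 1] = 148.2 / 22.08 = 6.714 mg/L.
Correct the yield for decay: Y_obs = Y/(1 + k_d θ_c) = 0.455 / (1 + 0.115 × 9.61) = 0.455 / 2.105 = 0.2161.
Mass of bCOD removed per day: Q(S₀ − S) = 2870 × 542.3 g/m³ = 1556 kg/d.
Net biomass production P_X = Y_obs × Q·(S₀ − S) = 0.2161 × 1556 = 336.4 kg VSS/d.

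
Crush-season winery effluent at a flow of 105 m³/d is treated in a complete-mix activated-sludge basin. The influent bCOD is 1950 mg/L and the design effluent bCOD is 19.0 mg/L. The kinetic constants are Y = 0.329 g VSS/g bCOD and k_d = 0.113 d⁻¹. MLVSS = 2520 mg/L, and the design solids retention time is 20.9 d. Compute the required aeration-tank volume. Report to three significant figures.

V ≈ 165 m³

From the SRT design equation V = Y Q (S₀−S) θ_c / [X (1 + k_d θ_c)] = 0.329 × 105 × (1950 − 19.0) × 20.9 / [2520 × (1 + 0.113 × 20.9)] = 1.39×10^6 / 8471 = 164.6 m³.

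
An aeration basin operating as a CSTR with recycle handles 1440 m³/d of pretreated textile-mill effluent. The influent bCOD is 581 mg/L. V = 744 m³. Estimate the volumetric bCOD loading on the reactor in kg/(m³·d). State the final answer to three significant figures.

L_v ≈ 1.12 kg bCOD/(m³·d)

Volumetric loading L_v = Q·S₀ / V = 1440 × 581 g/m³ / 744.0 m³ = 1125 g/(m³·d) = 1.125 kg bCOD/(m³·d).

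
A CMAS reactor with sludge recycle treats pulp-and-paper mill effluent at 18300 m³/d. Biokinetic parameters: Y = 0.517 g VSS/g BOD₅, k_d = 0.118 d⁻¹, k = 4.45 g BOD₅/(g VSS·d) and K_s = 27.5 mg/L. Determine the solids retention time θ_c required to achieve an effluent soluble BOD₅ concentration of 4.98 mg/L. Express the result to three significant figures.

From 1/θ_c = Y·k·S/(K_s + S) − k_d: Y·k·S/(K_s+S) = 0.517 × 4.45 × 4.98 / (27.5 + 4.98) = 0.3527 d⁻¹.
Then 1/θ_c = μ − k_d = 0.3527 − 0.118 = 0.2347 d⁻¹, giving θ_c = 4.260 d.

θ_c ≈ 4.26 d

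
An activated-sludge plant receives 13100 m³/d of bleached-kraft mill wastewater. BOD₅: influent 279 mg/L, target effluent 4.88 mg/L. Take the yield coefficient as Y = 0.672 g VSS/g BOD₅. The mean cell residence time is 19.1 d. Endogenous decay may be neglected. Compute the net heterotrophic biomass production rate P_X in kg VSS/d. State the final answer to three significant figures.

With endogenous decay neglected, the observed yield equals the true yield: Y_obs = Y = 0.672 g VSS/g BOD₅.
Q·(S₀ − S) = 13100 × (279 − 4.88) × 10⁻³ = 3591 kg/d removed.
Net biomass production P_X = Y_obs × Q·(S₀ − S) = 0.6720 × 3591 = 2413 kg VSS/d.

P_X ≈ 2410 kg VSS/d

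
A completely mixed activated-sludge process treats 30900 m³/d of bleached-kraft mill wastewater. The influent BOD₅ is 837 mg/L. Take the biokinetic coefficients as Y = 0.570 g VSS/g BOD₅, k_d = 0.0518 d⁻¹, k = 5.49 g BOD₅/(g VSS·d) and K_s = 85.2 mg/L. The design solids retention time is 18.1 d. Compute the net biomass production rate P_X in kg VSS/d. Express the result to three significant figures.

P_X ≈ 7580 kg VSS/d

For a completely mixed reactor with recycle the Lawrence–McCarty relation gives S = K_s·(1 + k_d·θ_c) / [θ_c·(Y·k − k_d) − 1] = 85.2 × (1 + 0.0518 × 18.1) / [18.1 × (0.570 × 5.49 − 0.0518) − 1] = 165.1 / 54.70 = 3.018 mg/L.
Observed yield with endogenous decay: Y_obs = Y / (1 + k_d·θ_c) = 0.570 / (1 + 0.0518 × 18.1) = 0.570 / 1.938 = 0.2942 g VSS/g BOD₅.
Mass of BOD₅ removed per day: Q(S₀ − S) = 30900 × 834.0 g/m³ = 25770 kg/d.
Biomass produced: P_X = Y_obs·Q·ΔS = 0.2942 × 25770 ≈ 7581 kg VSS/d.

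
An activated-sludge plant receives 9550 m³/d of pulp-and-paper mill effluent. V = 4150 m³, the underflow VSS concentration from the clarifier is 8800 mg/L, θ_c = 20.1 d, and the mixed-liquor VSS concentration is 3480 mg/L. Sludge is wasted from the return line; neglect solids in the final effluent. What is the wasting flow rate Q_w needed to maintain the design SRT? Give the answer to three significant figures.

Wasting from the return line (neglecting effluent solids): Q_w = V·X / (θ_c·X_r) = 4150 × 3480 / (20.1 × 8800) = 81.65 m³/d.

Q_w ≈ 81.6 m³/d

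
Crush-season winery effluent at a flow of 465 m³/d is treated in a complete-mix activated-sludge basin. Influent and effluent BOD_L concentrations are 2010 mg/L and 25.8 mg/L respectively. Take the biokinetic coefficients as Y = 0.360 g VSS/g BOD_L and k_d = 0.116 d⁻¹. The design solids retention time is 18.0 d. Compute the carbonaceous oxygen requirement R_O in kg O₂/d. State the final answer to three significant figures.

Correct the yield for decay: Y_obs = Y/(1 + k_d θ_c) = 0.360 / (1 + 0.116 × 18.0) = 0.360 / 3.088 = 0.1166.
Q·(S₀ − S) = 465 × (2010 − 25.8) × 10⁻³ = 922.7 kg/d removed.
Biomass synthesised: P_X = Y_obs × 922.7 = 107.6 kg VSS/d.
Carbonaceous O₂ demand = substrate oxidised − cell-mass equivalent = 922.7 − 1.42 × 107.6 = 769.9 kg O₂/d.

R_O ≈ 770 kg O₂/d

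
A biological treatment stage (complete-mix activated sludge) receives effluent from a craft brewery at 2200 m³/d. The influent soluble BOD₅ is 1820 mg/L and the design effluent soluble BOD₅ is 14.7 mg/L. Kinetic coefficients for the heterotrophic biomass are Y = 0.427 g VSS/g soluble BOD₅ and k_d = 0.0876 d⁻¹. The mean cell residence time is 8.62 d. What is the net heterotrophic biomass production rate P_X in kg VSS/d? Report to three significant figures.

P_X ≈ 966 kg VSS/d

The observed yield is Y_obs = Y/(1 + k_d·θ_c) = 0.427 / (1 + 0.0876 × 8.62) = 0.427 / 1.755 = 0.2433 g VSS per g soluble BOD₅ removed.
Substrate removed = Q·(S₀ − S) = 2200 m³/d × (1820 − 14.7) g/m³ = 3.97×10^6 g/d = 3972 kg/d.
So the net sludge growth is P_X = 0.2433 × 3972 = 966.3 kg VSS/d.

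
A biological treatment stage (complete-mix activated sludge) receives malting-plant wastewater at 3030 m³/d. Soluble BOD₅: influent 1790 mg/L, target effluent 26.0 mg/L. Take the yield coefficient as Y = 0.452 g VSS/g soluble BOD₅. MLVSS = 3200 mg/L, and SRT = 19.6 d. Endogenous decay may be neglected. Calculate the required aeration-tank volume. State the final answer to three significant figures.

V ≈ 14800 m³

Biomass mass balance (decay neglected): V·X = Y·Q·(S₀ − S)·θ_c, so V = 0.452 × 3030 × (1790 − 26.0) × 19.6 / 3200 = 14797 m³.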